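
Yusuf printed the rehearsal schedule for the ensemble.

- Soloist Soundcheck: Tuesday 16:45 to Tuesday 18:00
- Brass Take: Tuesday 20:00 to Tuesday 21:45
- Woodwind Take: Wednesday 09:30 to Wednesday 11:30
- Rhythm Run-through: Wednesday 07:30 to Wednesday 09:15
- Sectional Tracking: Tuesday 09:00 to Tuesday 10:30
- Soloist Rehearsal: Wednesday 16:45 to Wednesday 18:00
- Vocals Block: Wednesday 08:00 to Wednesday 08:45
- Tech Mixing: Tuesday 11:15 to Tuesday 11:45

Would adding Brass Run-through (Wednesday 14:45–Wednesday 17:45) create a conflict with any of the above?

Yes — it overlaps Soloist Rehearsal

Sectional Tracking: ends Tuesday 10:30 at or before Brass Run-through starts Wednesday 14:45 → clear.
Tech Mixing: ends Tuesday 11:45 at or before Brass Run-through starts Wednesday 14:45 → clear.
Soloist Soundcheck: ends Tuesday 18:00 at or before Brass Run-through starts Wednesday 14:45 → clear.
Brass Take: ends Tuesday 21:45 at or before Brass Run-through starts Wednesday 14:45 → clear.
Rhythm Run-through: ends Wednesday 09:15 at or before Brass Run-through starts Wednesday 14:45 → clear.
Vocals Block: ends Wednesday 08:45 at or before Brass Run-through starts Wednesday 14:45 → clear.
Woodwind Take: ends Wednesday 11:30 at or before Brass Run-through starts Wednesday 14:45 → clear.
Soloist Rehearsal: starts Wednesday 16:45 before Brass Run-through ends Wednesday 17:45, and ends Wednesday 18:00 after Brass Run-through starts Wednesday 14:45 → overlap.
Brass Run-through overlaps Soloist Rehearsal.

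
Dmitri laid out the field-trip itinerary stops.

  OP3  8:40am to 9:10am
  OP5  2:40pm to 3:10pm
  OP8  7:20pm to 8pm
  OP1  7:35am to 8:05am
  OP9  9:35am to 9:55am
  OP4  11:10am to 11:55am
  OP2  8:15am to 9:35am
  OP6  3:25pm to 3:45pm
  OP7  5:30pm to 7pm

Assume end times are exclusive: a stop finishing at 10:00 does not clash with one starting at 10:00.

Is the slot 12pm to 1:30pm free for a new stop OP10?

Yes — the slot is free

OP1: ends 8:05am at or before OP10 starts 12pm → clear.
OP2: ends 9:35am at or before OP10 starts 12pm → clear.
OP3: ends 9:10am at or before OP10 starts 12pm → clear.
OP9: ends 9:55am at or before OP10 starts 12pm → clear.
OP4: ends 11:55am at or before OP10 starts 12pm → clear.
OP5: starts 2:40pm at or after OP10 ends 1:30pm → clear.
OP6: starts 3:25pm at or after OP10 ends 1:30pm → clear.
OP7: starts 5:30pm at or after OP10 ends 1:30pm → clear.
OP8: starts 7:20pm at or after OP10 ends 1:30pm → clear.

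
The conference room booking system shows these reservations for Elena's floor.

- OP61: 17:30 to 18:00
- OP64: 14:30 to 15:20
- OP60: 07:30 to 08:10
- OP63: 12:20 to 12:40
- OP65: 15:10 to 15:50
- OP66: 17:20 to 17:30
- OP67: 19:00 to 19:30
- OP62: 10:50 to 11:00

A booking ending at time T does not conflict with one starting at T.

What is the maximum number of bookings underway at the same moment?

2

Sort all start/end points and keep a running count:
07:30 start OP60 → 1
08:10 end OP60 → 0
10:50 start OP62 → 1
11:00 end OP62 → 0
12:20 start OP63 → 1
12:40 end OP63 → 0
14:30 start OP64 → 1
15:10 start OP65 → 2
15:20 end OP64 → 1
15:50 end OP65 → 0
17:20 start OP66 → 1
17:30 end OP66 → 0
17:30 start OP61 → 1
18:00 end OP61 → 0
19:00 start OP67 → 1
19:30 end OP67 → 0
Peak is 2, at 15:10 (OP64, OP65).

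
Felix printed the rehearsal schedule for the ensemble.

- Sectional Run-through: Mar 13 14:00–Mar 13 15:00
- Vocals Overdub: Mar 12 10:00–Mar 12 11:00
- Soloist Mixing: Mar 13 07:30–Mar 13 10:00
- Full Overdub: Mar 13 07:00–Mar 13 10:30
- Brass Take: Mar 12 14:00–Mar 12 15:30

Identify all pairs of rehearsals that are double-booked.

Full Overdub & Soloist Mixing

Check each pair: they overlap iff neither finishes before the other starts.
Sorted by start: Vocals Overdub, Brass Take, Full Overdub, Soloist Mixing, Sectional Run-through.
Brass Take starts after Vocals Overdub ends; Vocals Overdub is clear from here.
Full Overdub starts after Brass Take ends; Brass Take is clear from here.
Soloist Mixing starts before Full Overdub ends → Full Overdub and Soloist Mixing overlap.
Sectional Run-through starts after Full Overdub ends.
Sectional Run-through starts after Soloist Mixing ends.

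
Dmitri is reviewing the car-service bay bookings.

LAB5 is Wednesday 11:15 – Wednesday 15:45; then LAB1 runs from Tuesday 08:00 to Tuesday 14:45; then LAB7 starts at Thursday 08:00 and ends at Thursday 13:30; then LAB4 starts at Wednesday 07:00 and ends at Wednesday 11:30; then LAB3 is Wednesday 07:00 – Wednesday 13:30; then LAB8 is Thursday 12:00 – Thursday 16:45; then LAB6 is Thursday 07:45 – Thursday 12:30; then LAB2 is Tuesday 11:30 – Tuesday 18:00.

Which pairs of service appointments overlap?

Sorted by start: LAB1, LAB2, LAB3, LAB4, LAB5, LAB6, LAB7, LAB8.
LAB2 starts before LAB1 ends → LAB1 and LAB2 overlap.
LAB3 starts after LAB1 ends — done with LAB1.
LAB3 starts after LAB2 ends — done with LAB2.
LAB4 starts before LAB3 ends → LAB3 and LAB4 overlap.
LAB5 starts before LAB3 ends → LAB3 and LAB5 overlap.
LAB6 starts after LAB3 ends — done with LAB3.
LAB5 starts before LAB4 ends → LAB4 and LAB5 overlap.
LAB6 starts after LAB4 ends — done with LAB4.
LAB6 starts after LAB5 ends — done with LAB5.
LAB7 starts before LAB6 ends → LAB6 and LAB7 overlap.
LAB8 starts before LAB6 ends → LAB6 and LAB8 overlap.
LAB8 starts before LAB7 ends → LAB7 and LAB8 overlap.

LAB1 & LAB2, LAB3 & LAB4, LAB3 & LAB5, LAB4 & LAB5, LAB6 & LAB7, LAB6 & LAB8, LAB7 & LAB8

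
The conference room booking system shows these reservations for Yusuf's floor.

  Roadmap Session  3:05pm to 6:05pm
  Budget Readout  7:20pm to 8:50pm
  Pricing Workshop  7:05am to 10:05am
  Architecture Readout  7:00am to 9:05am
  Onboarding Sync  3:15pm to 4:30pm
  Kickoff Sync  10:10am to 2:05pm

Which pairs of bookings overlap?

Sorted by start: Architecture Readout, Pricing Workshop, Kickoff Sync, Roadmap Session, Onboarding Sync, Budget Readout.
Pricing Workshop starts before Architecture Readout ends → Architecture Readout and Pricing Workshop overlap.
Kickoff Sync starts after Architecture Readout ends — done with Architecture Readout.
Kickoff Sync starts after Pricing Workshop ends — done with Pricing Workshop.
Roadmap Session starts after Kickoff Sync ends — done with Kickoff Sync.
Onboarding Sync starts before Roadmap Session ends → Roadmap Session and Onboarding Sync overlap.
Budget Readout starts after Roadmap Session ends.
Budget Readout starts after Onboarding Sync ends.

Architecture Readout & Pricing Workshop, Onboarding Sync & Roadmap Session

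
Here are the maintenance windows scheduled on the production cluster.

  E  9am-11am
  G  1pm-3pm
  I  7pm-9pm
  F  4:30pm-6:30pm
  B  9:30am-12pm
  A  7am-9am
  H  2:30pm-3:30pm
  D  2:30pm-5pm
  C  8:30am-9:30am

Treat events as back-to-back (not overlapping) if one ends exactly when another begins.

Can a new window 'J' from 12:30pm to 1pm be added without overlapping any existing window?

A: ends 9am at or before J starts 12:30pm → clear.
C: ends 9:30am at or before J starts 12:30pm → clear.
E: ends 11am at or before J starts 12:30pm → clear.
B: ends 12pm at or before J starts 12:30pm → clear.
G: starts 1pm at or after J ends 1pm → clear.
D: starts 2:30pm at or after J ends 1pm → clear.
H: starts 2:30pm at or after J ends 1pm → clear.
F: starts 4:30pm at or after J ends 1pm → clear.
I: starts 7pm at or after J ends 1pm → clear.

Yes — the slot is free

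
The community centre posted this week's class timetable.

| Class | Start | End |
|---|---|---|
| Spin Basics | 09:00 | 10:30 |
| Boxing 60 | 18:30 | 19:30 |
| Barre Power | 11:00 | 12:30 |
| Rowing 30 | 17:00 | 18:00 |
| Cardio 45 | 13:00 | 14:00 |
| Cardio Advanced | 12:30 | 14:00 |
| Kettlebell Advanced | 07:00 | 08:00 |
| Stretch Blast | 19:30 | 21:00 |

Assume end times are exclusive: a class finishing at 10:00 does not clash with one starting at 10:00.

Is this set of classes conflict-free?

No

Sorted by start: Kettlebell Advanced, Spin Basics, Barre Power, Cardio Advanced, Cardio 45, Rowing 30, Boxing 60, Stretch Blast.
Spin Basics starts after Kettlebell Advanced ends, so Kettlebell Advanced has no further overlaps.
Barre Power starts after Spin Basics ends, so Spin Basics has no further overlaps.
Cardio Advanced starts exactly when Barre Power ends (back-to-back, no overlap), so Barre Power has no further overlaps.
Cardio 45 starts before Cardio Advanced ends → Cardio Advanced and Cardio 45 overlap.
That's a conflict, so the schedule is not conflict-free.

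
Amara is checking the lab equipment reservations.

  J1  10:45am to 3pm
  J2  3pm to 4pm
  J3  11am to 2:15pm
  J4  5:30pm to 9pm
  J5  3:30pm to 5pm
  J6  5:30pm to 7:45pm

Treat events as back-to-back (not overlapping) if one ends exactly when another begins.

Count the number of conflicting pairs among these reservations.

Check each pair: they overlap iff neither finishes before the other starts.
Sorted by start: J1, J3, J2, J5, J4, J6.
J3 starts before J1 ends → J1 and J3 overlap.
J2 starts exactly when J1 ends (back-to-back, no overlap); J1 is clear from here.
J2 starts after J3 ends; J3 is clear from here.
J5 starts before J2 ends → J2 and J5 overlap.
J4 starts after J2 ends; J2 is clear from here.
J4 starts after J5 ends; J5 is clear from here.
J6 starts before J4 ends → J4 and J6 overlap.
Overlapping pairs: J1 & J3, J2 & J5, J4 & J6 — 3 in total.

3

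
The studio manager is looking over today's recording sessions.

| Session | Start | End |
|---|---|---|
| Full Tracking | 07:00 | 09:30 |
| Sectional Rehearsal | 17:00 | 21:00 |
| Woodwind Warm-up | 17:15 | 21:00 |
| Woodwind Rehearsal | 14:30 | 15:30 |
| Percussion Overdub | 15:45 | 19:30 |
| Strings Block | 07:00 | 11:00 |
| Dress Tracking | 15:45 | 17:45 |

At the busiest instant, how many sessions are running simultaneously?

4

Sort all start/end points and keep a running count:
07:00 start Full Tracking → 1
07:00 start Strings Block → 2
09:30 end Full Tracking → 1
11:00 end Strings Block → 0
14:30 start Woodwind Rehearsal → 1
15:30 end Woodwind Rehearsal → 0
15:45 start Dress Tracking → 1
15:45 start Percussion Overdub → 2
17:00 start Sectional Rehearsal → 3
17:15 start Woodwind Warm-up → 4
17:45 end Dress Tracking → 3
19:30 end Percussion Overdub → 2
21:00 end Sectional Rehearsal → 1
21:00 end Woodwind Warm-up → 0
Peak is 4, at 17:15 (Dress Tracking, Percussion Overdub, Sectional Rehearsal, Woodwind Warm-up).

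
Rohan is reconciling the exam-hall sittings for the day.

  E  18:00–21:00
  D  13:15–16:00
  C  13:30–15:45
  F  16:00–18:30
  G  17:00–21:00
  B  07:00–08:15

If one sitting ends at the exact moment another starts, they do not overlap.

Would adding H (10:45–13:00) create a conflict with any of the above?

No — it doesn't clash with anything

B: ends 08:15 at or before H starts 10:45 → clear.
D: starts 13:15 at or after H ends 13:00 → clear.
C: starts 13:30 at or after H ends 13:00 → clear.
F: starts 16:00 at or after H ends 13:00 → clear.
G: starts 17:00 at or after H ends 13:00 → clear.
E: starts 18:00 at or after H ends 13:00 → clear.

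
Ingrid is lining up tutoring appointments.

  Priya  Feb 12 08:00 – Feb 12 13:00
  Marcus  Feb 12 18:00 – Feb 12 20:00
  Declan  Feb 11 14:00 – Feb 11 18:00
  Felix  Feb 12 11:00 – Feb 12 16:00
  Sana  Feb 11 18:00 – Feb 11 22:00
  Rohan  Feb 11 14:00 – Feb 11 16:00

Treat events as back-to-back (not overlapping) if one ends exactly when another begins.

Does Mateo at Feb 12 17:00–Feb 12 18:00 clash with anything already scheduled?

Rohan: ends Feb 11 16:00 at or before Mateo starts Feb 12 17:00 → clear.
Declan: ends Feb 11 18:00 at or before Mateo starts Feb 12 17:00 → clear.
Sana: ends Feb 11 22:00 at or before Mateo starts Feb 12 17:00 → clear.
Priya: ends Feb 12 13:00 at or before Mateo starts Feb 12 17:00 → clear.
Felix: ends Feb 12 16:00 at or before Mateo starts Feb 12 17:00 → clear.
Marcus: starts Feb 12 18:00 at or after Mateo ends Feb 12 18:00 → clear.

No — it doesn't clash with anything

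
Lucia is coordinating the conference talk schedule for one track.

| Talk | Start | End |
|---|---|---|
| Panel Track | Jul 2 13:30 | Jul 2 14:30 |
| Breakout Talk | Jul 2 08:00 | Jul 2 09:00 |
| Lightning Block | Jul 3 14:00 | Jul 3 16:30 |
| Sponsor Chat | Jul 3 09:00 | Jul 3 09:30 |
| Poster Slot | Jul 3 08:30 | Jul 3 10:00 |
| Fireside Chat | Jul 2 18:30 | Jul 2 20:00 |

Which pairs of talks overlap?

Sorted by start: Breakout Talk, Panel Track, Fireside Chat, Poster Slot, Sponsor Chat, Lightning Block.
Panel Track starts after Breakout Talk ends, so Breakout Talk has no further overlaps.
Fireside Chat starts after Panel Track ends, so Panel Track has no further overlaps.
Poster Slot starts after Fireside Chat ends, so Fireside Chat has no further overlaps.
Sponsor Chat starts before Poster Slot ends → Poster Slot and Sponsor Chat overlap.
Lightning Block starts after Poster Slot ends.
Lightning Block starts after Sponsor Chat ends.

Poster Slot & Sponsor Chat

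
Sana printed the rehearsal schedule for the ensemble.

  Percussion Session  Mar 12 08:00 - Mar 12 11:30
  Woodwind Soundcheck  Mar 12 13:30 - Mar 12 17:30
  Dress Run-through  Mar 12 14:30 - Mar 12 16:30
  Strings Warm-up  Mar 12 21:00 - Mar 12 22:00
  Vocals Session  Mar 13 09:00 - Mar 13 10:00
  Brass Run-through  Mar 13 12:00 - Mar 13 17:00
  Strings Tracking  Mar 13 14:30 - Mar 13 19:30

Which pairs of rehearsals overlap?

Sorted by start: Percussion Session, Woodwind Soundcheck, Dress Run-through, Strings Warm-up, Vocals Session, Brass Run-through, Strings Tracking.
Woodwind Soundcheck starts after Percussion Session ends — done with Percussion Session.
Dress Run-through starts before Woodwind Soundcheck ends → Woodwind Soundcheck and Dress Run-through overlap.
Strings Warm-up starts after Woodwind Soundcheck ends — done with Woodwind Soundcheck.
Strings Warm-up starts after Dress Run-through ends — done with Dress Run-through.
Vocals Session starts after Strings Warm-up ends — done with Strings Warm-up.
Brass Run-through starts after Vocals Session ends — done with Vocals Session.
Strings Tracking starts before Brass Run-through ends → Brass Run-through and Strings Tracking overlap.

Brass Run-through & Strings Tracking, Dress Run-through & Woodwind Soundcheck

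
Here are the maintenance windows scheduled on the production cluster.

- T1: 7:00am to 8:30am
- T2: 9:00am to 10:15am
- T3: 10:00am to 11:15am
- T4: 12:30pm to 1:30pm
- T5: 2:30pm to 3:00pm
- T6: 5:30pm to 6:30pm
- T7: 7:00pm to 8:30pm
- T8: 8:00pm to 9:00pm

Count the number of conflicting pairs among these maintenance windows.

2

Sorted by start: T1, T2, T3, T4, T5, T6, T7, T8.
T2 starts after T1 ends, so T1 has no further overlaps.
T3 starts before T2 ends → T2 and T3 overlap.
T4 starts after T2 ends, so T2 has no further overlaps.
T4 starts after T3 ends, so T3 has no further overlaps.
T5 starts after T4 ends, so T4 has no further overlaps.
T6 starts after T5 ends, so T5 has no further overlaps.
T7 starts after T6 ends, so T6 has no further overlaps.
T8 starts before T7 ends → T7 and T8 overlap.
Overlapping pairs: T2 & T3, T7 & T8 — 2 in total.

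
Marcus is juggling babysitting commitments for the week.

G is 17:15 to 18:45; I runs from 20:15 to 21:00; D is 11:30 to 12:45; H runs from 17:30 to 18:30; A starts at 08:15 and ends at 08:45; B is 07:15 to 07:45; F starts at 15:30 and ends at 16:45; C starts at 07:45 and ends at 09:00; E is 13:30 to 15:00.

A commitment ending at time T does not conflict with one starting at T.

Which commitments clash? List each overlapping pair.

A & C, G & H

Sorted by start: B, C, A, D, E, F, G, H, I.
C starts exactly when B ends (back-to-back, no overlap), so B has no further overlaps.
A starts before C ends → C and A overlap.
D starts after C ends, so C has no further overlaps.
D starts after A ends, so A has no further overlaps.
E starts after D ends, so D has no further overlaps.
F starts after E ends, so E has no further overlaps.
G starts after F ends, so F has no further overlaps.
H starts before G ends → G and H overlap.
I starts after G ends.
I starts after H ends.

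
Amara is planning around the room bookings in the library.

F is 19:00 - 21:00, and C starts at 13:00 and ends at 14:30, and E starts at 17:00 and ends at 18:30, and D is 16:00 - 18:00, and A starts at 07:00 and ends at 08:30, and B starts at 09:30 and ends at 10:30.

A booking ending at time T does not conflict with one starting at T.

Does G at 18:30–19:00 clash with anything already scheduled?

No — it doesn't clash with anything

A: ends 08:30 at or before G starts 18:30 → clear.
B: ends 10:30 at or before G starts 18:30 → clear.
C: ends 14:30 at or before G starts 18:30 → clear.
D: ends 18:00 at or before G starts 18:30 → clear.
E: ends 18:30 at or before G starts 18:30 → clear.
F: starts 19:00 at or after G ends 19:00 → clear.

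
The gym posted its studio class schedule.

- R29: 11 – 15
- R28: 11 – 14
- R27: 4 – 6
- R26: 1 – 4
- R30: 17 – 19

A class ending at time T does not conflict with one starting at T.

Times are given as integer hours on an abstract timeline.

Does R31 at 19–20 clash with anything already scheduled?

R26: ends 4 at or before R31 starts 19 → clear.
R27: ends 6 at or before R31 starts 19 → clear.
R28: ends 14 at or before R31 starts 19 → clear.
R29: ends 15 at or before R31 starts 19 → clear.
R30: ends 19 at or before R31 starts 19 → clear.

No — it doesn't clash with anything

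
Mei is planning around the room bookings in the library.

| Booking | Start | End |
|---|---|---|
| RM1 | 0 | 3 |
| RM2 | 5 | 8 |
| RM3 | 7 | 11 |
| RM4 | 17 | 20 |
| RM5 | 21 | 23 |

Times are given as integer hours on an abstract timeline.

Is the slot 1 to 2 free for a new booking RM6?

No — it overlaps RM1

RM1: starts 0 before RM6 ends 2, and ends 3 after RM6 starts 1 → overlap.
RM2: starts 5 at or after RM6 ends 2 → clear.
RM3: starts 7 at or after RM6 ends 2 → clear.
RM4: starts 17 at or after RM6 ends 2 → clear.
RM5: starts 21 at or after RM6 ends 2 → clear.
RM6 overlaps RM1.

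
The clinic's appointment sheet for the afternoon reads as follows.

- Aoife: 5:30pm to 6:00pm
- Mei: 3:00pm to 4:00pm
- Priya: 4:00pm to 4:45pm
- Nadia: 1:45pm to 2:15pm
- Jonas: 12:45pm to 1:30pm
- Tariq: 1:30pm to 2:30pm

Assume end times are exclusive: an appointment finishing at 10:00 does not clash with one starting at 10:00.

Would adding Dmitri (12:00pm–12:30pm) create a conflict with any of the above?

No — it doesn't clash with anything

Jonas: starts 12:45pm at or after Dmitri ends 12:30pm → clear.
Tariq: starts 1:30pm at or after Dmitri ends 12:30pm → clear.
Nadia: starts 1:45pm at or after Dmitri ends 12:30pm → clear.
Mei: starts 3:00pm at or after Dmitri ends 12:30pm → clear.
Priya: starts 4:00pm at or after Dmitri ends 12:30pm → clear.
Aoife: starts 5:30pm at or after Dmitri ends 12:30pm → clear.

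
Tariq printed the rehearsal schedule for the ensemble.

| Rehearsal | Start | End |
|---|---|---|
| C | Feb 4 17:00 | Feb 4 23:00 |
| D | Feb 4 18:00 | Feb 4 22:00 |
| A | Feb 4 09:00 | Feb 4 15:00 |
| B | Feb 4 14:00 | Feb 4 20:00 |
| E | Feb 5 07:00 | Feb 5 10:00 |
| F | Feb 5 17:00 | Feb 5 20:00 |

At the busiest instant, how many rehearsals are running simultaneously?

Sort all start/end points and keep a running count:
Feb 4 09:00 start A → 1
Feb 4 14:00 start B → 2
Feb 4 15:00 end A → 1
Feb 4 17:00 start C → 2
Feb 4 18:00 start D → 3
Feb 4 20:00 end B → 2
Feb 4 22:00 end D → 1
Feb 4 23:00 end C → 0
Feb 5 07:00 start E → 1
Feb 5 10:00 end E → 0
Feb 5 17:00 start F → 1
Feb 5 20:00 end F → 0
Peak is 3, at Feb 4 18:00 (B, C, D).

3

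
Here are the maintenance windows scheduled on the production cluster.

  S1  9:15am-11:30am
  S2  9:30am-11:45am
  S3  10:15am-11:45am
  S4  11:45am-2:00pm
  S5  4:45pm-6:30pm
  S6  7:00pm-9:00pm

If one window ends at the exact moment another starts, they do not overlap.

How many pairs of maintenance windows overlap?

3

Sorted by start: S1, S2, S3, S4, S5, S6.
S2 starts before S1 ends → S1 and S2 overlap.
S3 starts before S1 ends → S1 and S3 overlap.
S4 starts after S1 ends — done with S1.
S3 starts before S2 ends → S2 and S3 overlap.
S4 starts exactly when S2 ends (back-to-back, no overlap) — done with S2.
S4 starts exactly when S3 ends (back-to-back, no overlap) — done with S3.
S5 starts after S4 ends — done with S4.
S6 starts after S5 ends.
Overlapping pairs: S1 & S2, S1 & S3, S2 & S3 — 3 in total.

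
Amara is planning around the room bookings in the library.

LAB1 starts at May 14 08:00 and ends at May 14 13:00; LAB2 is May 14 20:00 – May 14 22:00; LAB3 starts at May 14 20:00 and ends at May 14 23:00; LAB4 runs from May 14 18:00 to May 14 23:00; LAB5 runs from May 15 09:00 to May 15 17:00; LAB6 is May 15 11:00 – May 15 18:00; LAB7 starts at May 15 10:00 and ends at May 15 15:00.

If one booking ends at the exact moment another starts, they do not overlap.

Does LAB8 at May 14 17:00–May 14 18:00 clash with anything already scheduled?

No — it doesn't clash with anything

LAB1: ends May 14 13:00 at or before LAB8 starts May 14 17:00 → clear.
LAB4: starts May 14 18:00 at or after LAB8 ends May 14 18:00 → clear.
LAB2: starts May 14 20:00 at or after LAB8 ends May 14 18:00 → clear.
LAB3: starts May 14 20:00 at or after LAB8 ends May 14 18:00 → clear.
LAB5: starts May 15 09:00 at or after LAB8 ends May 14 18:00 → clear.
LAB7: starts May 15 10:00 at or after LAB8 ends May 14 18:00 → clear.
LAB6: starts May 15 11:00 at or after LAB8 ends May 14 18:00 → clear.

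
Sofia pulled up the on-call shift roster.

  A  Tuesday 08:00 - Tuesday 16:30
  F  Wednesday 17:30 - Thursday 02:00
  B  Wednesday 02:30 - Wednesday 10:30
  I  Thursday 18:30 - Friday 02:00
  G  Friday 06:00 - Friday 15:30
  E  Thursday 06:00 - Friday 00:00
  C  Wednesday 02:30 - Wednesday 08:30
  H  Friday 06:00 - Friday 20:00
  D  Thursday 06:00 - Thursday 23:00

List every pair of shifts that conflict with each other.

B & C, D & E, D & I, E & I, G & H

Sorted by start: A, B, C, F, D, E, I, G, H.
B starts after A ends — done with A.
C starts before B ends → B and C overlap.
F starts after B ends — done with B.
F starts after C ends — done with C.
D starts after F ends — done with F.
E starts before D ends → D and E overlap.
I starts before D ends → D and I overlap.
G starts after D ends — done with D.
I starts before E ends → E and I overlap.
G starts after E ends — done with E.
G starts after I ends — done with I.
H starts before G ends → G and H overlap.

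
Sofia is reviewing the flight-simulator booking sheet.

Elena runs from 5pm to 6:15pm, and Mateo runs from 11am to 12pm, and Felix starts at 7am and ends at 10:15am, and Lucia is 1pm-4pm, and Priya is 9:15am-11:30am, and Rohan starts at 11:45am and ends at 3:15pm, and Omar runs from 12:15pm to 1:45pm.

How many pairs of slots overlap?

Sorted by start: Felix, Priya, Mateo, Rohan, Omar, Lucia, Elena.
Priya starts before Felix ends → Felix and Priya overlap.
Mateo starts after Felix ends — done with Felix.
Mateo starts before Priya ends → Priya and Mateo overlap.
Rohan starts after Priya ends — done with Priya.
Rohan starts before Mateo ends → Mateo and Rohan overlap.
Omar starts after Mateo ends — done with Mateo.
Omar starts before Rohan ends → Rohan and Omar overlap.
Lucia starts before Rohan ends → Rohan and Lucia overlap.
Elena starts after Rohan ends.
Lucia starts before Omar ends → Omar and Lucia overlap.
Elena starts after Omar ends.
Elena starts after Lucia ends.
Overlapping pairs: Felix & Priya, Lucia & Omar, Lucia & Rohan, Mateo & Priya, Mateo & Rohan, Omar & Rohan — 6 in total.

6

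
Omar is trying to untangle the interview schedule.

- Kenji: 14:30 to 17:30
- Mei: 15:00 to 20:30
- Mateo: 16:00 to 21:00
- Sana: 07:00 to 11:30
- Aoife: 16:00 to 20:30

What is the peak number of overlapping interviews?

4

Walk through starts and ends in time order (an end at T is processed before a start at T):
07:00 start Sana → 1
11:30 end Sana → 0
14:30 start Kenji → 1
15:00 start Mei → 2
16:00 start Aoife → 3
16:00 start Mateo → 4
17:30 end Kenji → 3
20:30 end Aoife → 2
20:30 end Mei → 1
21:00 end Mateo → 0
Peak is 4, at 16:00 (Aoife, Kenji, Mateo, Mei).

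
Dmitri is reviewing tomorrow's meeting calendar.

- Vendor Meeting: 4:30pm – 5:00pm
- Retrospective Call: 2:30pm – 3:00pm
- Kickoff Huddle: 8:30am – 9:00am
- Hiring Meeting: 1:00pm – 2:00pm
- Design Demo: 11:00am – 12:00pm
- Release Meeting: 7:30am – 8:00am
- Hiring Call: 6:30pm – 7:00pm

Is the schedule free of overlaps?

Check each pair: they overlap iff neither finishes before the other starts.
Sorted by start: Release Meeting, Kickoff Huddle, Design Demo, Hiring Meeting, Retrospective Call, Vendor Meeting, Hiring Call.
Kickoff Huddle starts after Release Meeting ends, so nothing later overlaps Release Meeting either.
Design Demo starts after Kickoff Huddle ends, so nothing later overlaps Kickoff Huddle either.
Hiring Meeting starts after Design Demo ends, so nothing later overlaps Design Demo either.
Retrospective Call starts after Hiring Meeting ends, so nothing later overlaps Hiring Meeting either.
Vendor Meeting starts after Retrospective Call ends, so nothing later overlaps Retrospective Call either.
Hiring Call starts after Vendor Meeting ends.
Every pair is clear; the schedule has no overlaps.

Yes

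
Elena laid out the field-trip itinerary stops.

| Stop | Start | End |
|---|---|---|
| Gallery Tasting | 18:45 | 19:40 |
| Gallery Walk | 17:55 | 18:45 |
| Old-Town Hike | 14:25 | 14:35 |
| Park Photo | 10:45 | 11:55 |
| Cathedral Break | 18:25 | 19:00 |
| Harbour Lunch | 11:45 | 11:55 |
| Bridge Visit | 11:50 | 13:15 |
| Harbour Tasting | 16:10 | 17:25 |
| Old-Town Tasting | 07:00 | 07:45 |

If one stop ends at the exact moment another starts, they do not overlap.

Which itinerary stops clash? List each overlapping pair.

Sorted by start: Old-Town Tasting, Park Photo, Harbour Lunch, Bridge Visit, Old-Town Hike, Harbour Tasting, Gallery Walk, Cathedral Break, Gallery Tasting.
Park Photo starts after Old-Town Tasting ends; Old-Town Tasting is clear from here.
Harbour Lunch starts before Park Photo ends → Park Photo and Harbour Lunch overlap.
Bridge Visit starts before Park Photo ends → Park Photo and Bridge Visit overlap.
Old-Town Hike starts after Park Photo ends; Park Photo is clear from here.
Bridge Visit starts before Harbour Lunch ends → Harbour Lunch and Bridge Visit overlap.
Old-Town Hike starts after Harbour Lunch ends; Harbour Lunch is clear from here.
Old-Town Hike starts after Bridge Visit ends; Bridge Visit is clear from here.
Harbour Tasting starts after Old-Town Hike ends; Old-Town Hike is clear from here.
Gallery Walk starts after Harbour Tasting ends; Harbour Tasting is clear from here.
Cathedral Break starts before Gallery Walk ends → Gallery Walk and Cathedral Break overlap.
Gallery Tasting starts exactly when Gallery Walk ends (back-to-back, no overlap).
Gallery Tasting starts before Cathedral Break ends → Cathedral Break and Gallery Tasting overlap.

Bridge Visit & Harbour Lunch, Bridge Visit & Park Photo, Cathedral Break & Gallery Tasting, Cathedral Break & Gallery Walk, Harbour Lunch & Park Photo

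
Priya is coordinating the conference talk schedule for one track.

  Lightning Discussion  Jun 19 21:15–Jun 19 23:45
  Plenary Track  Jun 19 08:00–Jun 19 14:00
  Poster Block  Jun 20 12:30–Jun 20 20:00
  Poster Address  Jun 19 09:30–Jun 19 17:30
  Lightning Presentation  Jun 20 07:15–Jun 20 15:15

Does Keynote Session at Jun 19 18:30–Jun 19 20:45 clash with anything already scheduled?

No — it doesn't clash with anything

Plenary Track: ends Jun 19 14:00 at or before Keynote Session starts Jun 19 18:30 → clear.
Poster Address: ends Jun 19 17:30 at or before Keynote Session starts Jun 19 18:30 → clear.
Lightning Discussion: starts Jun 19 21:15 at or after Keynote Session ends Jun 19 20:45 → clear.
Lightning Presentation: starts Jun 20 07:15 at or after Keynote Session ends Jun 19 20:45 → clear.
Poster Block: starts Jun 20 12:30 at or after Keynote Session ends Jun 19 20:45 → clear.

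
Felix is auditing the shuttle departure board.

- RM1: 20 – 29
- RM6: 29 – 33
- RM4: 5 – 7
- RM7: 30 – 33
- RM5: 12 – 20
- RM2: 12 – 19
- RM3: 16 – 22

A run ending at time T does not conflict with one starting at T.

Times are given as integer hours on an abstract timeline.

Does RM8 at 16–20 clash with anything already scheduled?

RM4: ends 7 at or before RM8 starts 16 → clear.
RM2: starts 12 before RM8 ends 20, and ends 19 after RM8 starts 16 → overlap.
RM5: starts 12 before RM8 ends 20, and ends 20 after RM8 starts 16 → overlap.
RM3: starts 16 before RM8 ends 20, and ends 22 after RM8 starts 16 → overlap.
RM1: starts 20 at or after RM8 ends 20 → clear.
RM6: starts 29 at or after RM8 ends 20 → clear.
RM7: starts 30 at or after RM8 ends 20 → clear.
RM8 overlaps RM2, RM3, RM5.

Yes — it overlaps RM2, RM3, RM5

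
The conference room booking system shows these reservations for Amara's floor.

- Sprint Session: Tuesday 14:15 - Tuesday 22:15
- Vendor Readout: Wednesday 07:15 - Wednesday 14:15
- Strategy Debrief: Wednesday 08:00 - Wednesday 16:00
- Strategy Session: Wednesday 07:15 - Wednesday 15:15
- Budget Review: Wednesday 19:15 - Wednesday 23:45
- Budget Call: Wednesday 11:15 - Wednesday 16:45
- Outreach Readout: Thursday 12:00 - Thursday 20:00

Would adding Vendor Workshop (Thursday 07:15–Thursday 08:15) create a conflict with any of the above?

Sprint Session: ends Tuesday 22:15 at or before Vendor Workshop starts Thursday 07:15 → clear.
Vendor Readout: ends Wednesday 14:15 at or before Vendor Workshop starts Thursday 07:15 → clear.
Strategy Session: ends Wednesday 15:15 at or before Vendor Workshop starts Thursday 07:15 → clear.
Strategy Debrief: ends Wednesday 16:00 at or before Vendor Workshop starts Thursday 07:15 → clear.
Budget Call: ends Wednesday 16:45 at or before Vendor Workshop starts Thursday 07:15 → clear.
Budget Review: ends Wednesday 23:45 at or before Vendor Workshop starts Thursday 07:15 → clear.
Outreach Readout: starts Thursday 12:00 at or after Vendor Workshop ends Thursday 08:15 → clear.

No — it doesn't clash with anything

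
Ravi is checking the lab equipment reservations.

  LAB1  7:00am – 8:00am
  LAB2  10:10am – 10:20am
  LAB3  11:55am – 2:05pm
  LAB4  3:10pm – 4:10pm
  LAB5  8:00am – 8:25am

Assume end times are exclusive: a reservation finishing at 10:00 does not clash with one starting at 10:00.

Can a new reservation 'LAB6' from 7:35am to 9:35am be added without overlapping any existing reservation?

No — it overlaps LAB1, LAB5

LAB1: starts 7:00am before LAB6 ends 9:35am, and ends 8:00am after LAB6 starts 7:35am → overlap.
LAB5: starts 8:00am before LAB6 ends 9:35am, and ends 8:25am after LAB6 starts 7:35am → overlap.
LAB2: starts 10:10am at or after LAB6 ends 9:35am → clear.
LAB3: starts 11:55am at or after LAB6 ends 9:35am → clear.
LAB4: starts 3:10pm at or after LAB6 ends 9:35am → clear.
LAB6 overlaps LAB1, LAB5.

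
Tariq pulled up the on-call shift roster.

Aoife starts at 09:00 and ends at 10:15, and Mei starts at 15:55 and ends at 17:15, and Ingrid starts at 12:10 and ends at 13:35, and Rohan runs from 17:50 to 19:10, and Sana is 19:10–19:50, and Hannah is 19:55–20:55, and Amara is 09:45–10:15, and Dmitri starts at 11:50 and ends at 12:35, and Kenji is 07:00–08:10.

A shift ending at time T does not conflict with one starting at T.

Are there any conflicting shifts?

Check each pair: they overlap iff neither finishes before the other starts.
Sorted by start: Kenji, Aoife, Amara, Dmitri, Ingrid, Mei, Rohan, Sana, Hannah.
Aoife starts after Kenji ends, so nothing later overlaps Kenji either.
Amara starts before Aoife ends → Aoife and Amara overlap.
That's a conflict, so the schedule is not conflict-free.

Yes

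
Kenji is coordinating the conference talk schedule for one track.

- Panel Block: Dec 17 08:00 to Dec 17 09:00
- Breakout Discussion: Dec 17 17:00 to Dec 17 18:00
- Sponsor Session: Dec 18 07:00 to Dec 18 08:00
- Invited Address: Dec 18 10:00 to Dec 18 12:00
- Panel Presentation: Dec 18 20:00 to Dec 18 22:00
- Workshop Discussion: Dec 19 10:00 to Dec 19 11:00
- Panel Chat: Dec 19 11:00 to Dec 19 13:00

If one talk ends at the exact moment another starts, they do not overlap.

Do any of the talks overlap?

No

Check each pair: they overlap iff neither finishes before the other starts.
Sorted by start: Panel Block, Breakout Discussion, Sponsor Session, Invited Address, Panel Presentation, Workshop Discussion, Panel Chat.
Breakout Discussion starts after Panel Block ends, so nothing later overlaps Panel Block either.
Sponsor Session starts after Breakout Discussion ends, so nothing later overlaps Breakout Discussion either.
Invited Address starts after Sponsor Session ends, so nothing later overlaps Sponsor Session either.
Panel Presentation starts after Invited Address ends, so nothing later overlaps Invited Address either.
Workshop Discussion starts after Panel Presentation ends, so nothing later overlaps Panel Presentation either.
Panel Chat starts exactly when Workshop Discussion ends (back-to-back, no overlap).
Every pair is clear; the schedule has no overlaps.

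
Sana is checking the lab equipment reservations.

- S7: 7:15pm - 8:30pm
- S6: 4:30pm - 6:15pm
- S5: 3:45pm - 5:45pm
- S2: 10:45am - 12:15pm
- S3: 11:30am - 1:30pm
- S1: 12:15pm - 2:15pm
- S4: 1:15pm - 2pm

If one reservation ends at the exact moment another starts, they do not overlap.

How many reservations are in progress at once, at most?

3

Walk through starts and ends in time order (an end at T is processed before a start at T):
10:45am start S2 → 1
11:30am start S3 → 2
12:15pm end S2 → 1
12:15pm start S1 → 2
1:15pm start S4 → 3
1:30pm end S3 → 2
2pm end S4 → 1
2:15pm end S1 → 0
3:45pm start S5 → 1
4:30pm start S6 → 2
5:45pm end S5 → 1
6:15pm end S6 → 0
7:15pm start S7 → 1
8:30pm end S7 → 0
Peak is 3, at 1:15pm (S1, S3, S4).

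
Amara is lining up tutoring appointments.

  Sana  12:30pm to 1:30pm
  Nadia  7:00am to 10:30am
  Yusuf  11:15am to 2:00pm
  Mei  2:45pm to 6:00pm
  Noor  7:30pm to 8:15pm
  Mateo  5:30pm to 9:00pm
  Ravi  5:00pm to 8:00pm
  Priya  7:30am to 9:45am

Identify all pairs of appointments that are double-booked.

Mateo & Mei, Mateo & Noor, Mateo & Ravi, Mei & Ravi, Nadia & Priya, Noor & Ravi, Sana & Yusuf

Check each pair: they overlap iff neither finishes before the other starts.
Sorted by start: Nadia, Priya, Yusuf, Sana, Mei, Ravi, Mateo, Noor.
Priya starts before Nadia ends → Nadia and Priya overlap.
Yusuf starts after Nadia ends, so Nadia has no further overlaps.
Yusuf starts after Priya ends, so Priya has no further overlaps.
Sana starts before Yusuf ends → Yusuf and Sana overlap.
Mei starts after Yusuf ends, so Yusuf has no further overlaps.
Mei starts after Sana ends, so Sana has no further overlaps.
Ravi starts before Mei ends → Mei and Ravi overlap.
Mateo starts before Mei ends → Mei and Mateo overlap.
Noor starts after Mei ends.
Mateo starts before Ravi ends → Ravi and Mateo overlap.
Noor starts before Ravi ends → Ravi and Noor overlap.
Noor starts before Mateo ends → Mateo and Noor overlap.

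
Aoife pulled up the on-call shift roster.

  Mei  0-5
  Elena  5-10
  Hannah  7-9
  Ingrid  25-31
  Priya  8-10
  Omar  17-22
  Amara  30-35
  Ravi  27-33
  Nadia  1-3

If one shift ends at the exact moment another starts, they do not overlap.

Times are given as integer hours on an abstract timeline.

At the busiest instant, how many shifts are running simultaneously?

3

Walk through starts and ends in time order (an end at T is processed before a start at T):
0 start Mei → 1
1 start Nadia → 2
3 end Nadia → 1
5 end Mei → 0
5 start Elena → 1
7 start Hannah → 2
8 start Priya → 3
9 end Hannah → 2
10 end Elena → 1
10 end Priya → 0
17 start Omar → 1
22 end Omar → 0
25 start Ingrid → 1
27 start Ravi → 2
30 start Amara → 3
31 end Ingrid → 2
33 end Ravi → 1
35 end Amara → 0
Peak is 3, at 8 (Elena, Hannah, Priya).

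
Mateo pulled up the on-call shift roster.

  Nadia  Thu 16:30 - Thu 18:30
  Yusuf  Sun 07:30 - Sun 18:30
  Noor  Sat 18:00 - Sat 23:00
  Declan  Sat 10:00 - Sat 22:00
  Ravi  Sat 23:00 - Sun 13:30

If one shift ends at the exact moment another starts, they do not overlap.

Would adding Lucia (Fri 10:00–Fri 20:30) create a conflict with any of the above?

No — it doesn't clash with anything

Nadia: ends Thu 18:30 at or before Lucia starts Fri 10:00 → clear.
Declan: starts Sat 10:00 at or after Lucia ends Fri 20:30 → clear.
Noor: starts Sat 18:00 at or after Lucia ends Fri 20:30 → clear.
Ravi: starts Sat 23:00 at or after Lucia ends Fri 20:30 → clear.
Yusuf: starts Sun 07:30 at or after Lucia ends Fri 20:30 → clear.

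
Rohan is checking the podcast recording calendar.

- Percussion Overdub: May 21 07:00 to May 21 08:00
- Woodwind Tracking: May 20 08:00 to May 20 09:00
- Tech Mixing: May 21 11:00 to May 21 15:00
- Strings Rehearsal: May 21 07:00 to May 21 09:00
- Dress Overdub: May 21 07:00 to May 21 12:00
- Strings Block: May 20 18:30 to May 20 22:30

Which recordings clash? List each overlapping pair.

Dress Overdub & Percussion Overdub, Dress Overdub & Strings Rehearsal, Dress Overdub & Tech Mixing, Percussion Overdub & Strings Rehearsal

Two intervals overlap when each starts before the other ends.
Sorted by start: Woodwind Tracking, Strings Block, Dress Overdub, Strings Rehearsal, Percussion Overdub, Tech Mixing.
Strings Block starts after Woodwind Tracking ends, so Woodwind Tracking has no further overlaps.
Dress Overdub starts after Strings Block ends, so Strings Block has no further overlaps.
Strings Rehearsal starts before Dress Overdub ends → Dress Overdub and Strings Rehearsal overlap.
Percussion Overdub starts before Dress Overdub ends → Dress Overdub and Percussion Overdub overlap.
Tech Mixing starts before Dress Overdub ends → Dress Overdub and Tech Mixing overlap.
Percussion Overdub starts before Strings Rehearsal ends → Strings Rehearsal and Percussion Overdub overlap.
Tech Mixing starts after Strings Rehearsal ends.
Tech Mixing starts after Percussion Overdub ends.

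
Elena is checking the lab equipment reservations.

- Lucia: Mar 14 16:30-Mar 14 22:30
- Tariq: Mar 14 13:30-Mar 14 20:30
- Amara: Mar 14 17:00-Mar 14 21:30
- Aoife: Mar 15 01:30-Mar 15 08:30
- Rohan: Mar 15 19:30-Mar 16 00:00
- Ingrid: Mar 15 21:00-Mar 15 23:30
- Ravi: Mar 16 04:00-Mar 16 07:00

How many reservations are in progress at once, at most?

3

Sweep the timeline, counting +1 at each start and −1 at each end (ends before starts at a tie):
Mar 14 13:30 start Tariq → 1
Mar 14 16:30 start Lucia → 2
Mar 14 17:00 start Amara → 3
Mar 14 20:30 end Tariq → 2
Mar 14 21:30 end Amara → 1
Mar 14 22:30 end Lucia → 0
Mar 15 01:30 start Aoife → 1
Mar 15 08:30 end Aoife → 0
Mar 15 19:30 start Rohan → 1
Mar 15 21:00 start Ingrid → 2
Mar 15 23:30 end Ingrid → 1
Mar 16 00:00 end Rohan → 0
Mar 16 04:00 start Ravi → 1
Mar 16 07:00 end Ravi → 0
Peak is 3, at Mar 14 17:00 (Amara, Lucia, Tariq).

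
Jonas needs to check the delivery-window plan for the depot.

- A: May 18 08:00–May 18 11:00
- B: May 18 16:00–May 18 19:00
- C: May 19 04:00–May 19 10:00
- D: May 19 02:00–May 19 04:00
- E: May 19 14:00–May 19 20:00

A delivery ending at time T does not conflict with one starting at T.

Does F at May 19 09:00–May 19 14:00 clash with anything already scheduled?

Yes — it overlaps C

A: ends May 18 11:00 at or before F starts May 19 09:00 → clear.
B: ends May 18 19:00 at or before F starts May 19 09:00 → clear.
D: ends May 19 04:00 at or before F starts May 19 09:00 → clear.
C: starts May 19 04:00 before F ends May 19 14:00, and ends May 19 10:00 after F starts May 19 09:00 → overlap.
E: starts May 19 14:00 at or after F ends May 19 14:00 → clear.
F overlaps C.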